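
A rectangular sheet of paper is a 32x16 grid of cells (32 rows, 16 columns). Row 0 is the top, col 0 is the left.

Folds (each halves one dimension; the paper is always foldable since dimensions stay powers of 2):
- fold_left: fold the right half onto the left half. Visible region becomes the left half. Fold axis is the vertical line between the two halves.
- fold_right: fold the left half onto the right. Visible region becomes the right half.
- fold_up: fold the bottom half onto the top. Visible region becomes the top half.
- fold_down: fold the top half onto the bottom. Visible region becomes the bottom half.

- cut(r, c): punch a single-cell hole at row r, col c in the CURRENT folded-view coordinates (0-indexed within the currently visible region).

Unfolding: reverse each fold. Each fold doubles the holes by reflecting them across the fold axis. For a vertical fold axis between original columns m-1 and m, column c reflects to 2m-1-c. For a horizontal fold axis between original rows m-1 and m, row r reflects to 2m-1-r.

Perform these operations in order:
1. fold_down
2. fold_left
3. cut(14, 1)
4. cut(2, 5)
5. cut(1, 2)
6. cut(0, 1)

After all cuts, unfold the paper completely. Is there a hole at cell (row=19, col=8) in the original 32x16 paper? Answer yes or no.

Op 1 fold_down: fold axis h@16; visible region now rows[16,32) x cols[0,16) = 16x16
Op 2 fold_left: fold axis v@8; visible region now rows[16,32) x cols[0,8) = 16x8
Op 3 cut(14, 1): punch at orig (30,1); cuts so far [(30, 1)]; region rows[16,32) x cols[0,8) = 16x8
Op 4 cut(2, 5): punch at orig (18,5); cuts so far [(18, 5), (30, 1)]; region rows[16,32) x cols[0,8) = 16x8
Op 5 cut(1, 2): punch at orig (17,2); cuts so far [(17, 2), (18, 5), (30, 1)]; region rows[16,32) x cols[0,8) = 16x8
Op 6 cut(0, 1): punch at orig (16,1); cuts so far [(16, 1), (17, 2), (18, 5), (30, 1)]; region rows[16,32) x cols[0,8) = 16x8
Unfold 1 (reflect across v@8): 8 holes -> [(16, 1), (16, 14), (17, 2), (17, 13), (18, 5), (18, 10), (30, 1), (30, 14)]
Unfold 2 (reflect across h@16): 16 holes -> [(1, 1), (1, 14), (13, 5), (13, 10), (14, 2), (14, 13), (15, 1), (15, 14), (16, 1), (16, 14), (17, 2), (17, 13), (18, 5), (18, 10), (30, 1), (30, 14)]
Holes: [(1, 1), (1, 14), (13, 5), (13, 10), (14, 2), (14, 13), (15, 1), (15, 14), (16, 1), (16, 14), (17, 2), (17, 13), (18, 5), (18, 10), (30, 1), (30, 14)]

Answer: no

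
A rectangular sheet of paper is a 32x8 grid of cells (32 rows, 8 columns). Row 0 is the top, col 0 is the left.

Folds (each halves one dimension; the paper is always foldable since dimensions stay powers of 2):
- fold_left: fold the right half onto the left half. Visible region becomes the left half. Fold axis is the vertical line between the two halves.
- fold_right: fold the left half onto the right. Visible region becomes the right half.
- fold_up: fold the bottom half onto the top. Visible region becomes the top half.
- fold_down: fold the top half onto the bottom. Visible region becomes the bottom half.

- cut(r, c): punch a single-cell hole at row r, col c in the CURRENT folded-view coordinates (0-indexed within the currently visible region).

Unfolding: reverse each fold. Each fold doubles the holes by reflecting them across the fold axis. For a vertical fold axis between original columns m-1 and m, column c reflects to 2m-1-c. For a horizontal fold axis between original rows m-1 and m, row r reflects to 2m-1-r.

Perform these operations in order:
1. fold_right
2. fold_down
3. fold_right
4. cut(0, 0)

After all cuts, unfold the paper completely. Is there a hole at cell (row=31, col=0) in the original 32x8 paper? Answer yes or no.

Answer: no

Derivation:
Op 1 fold_right: fold axis v@4; visible region now rows[0,32) x cols[4,8) = 32x4
Op 2 fold_down: fold axis h@16; visible region now rows[16,32) x cols[4,8) = 16x4
Op 3 fold_right: fold axis v@6; visible region now rows[16,32) x cols[6,8) = 16x2
Op 4 cut(0, 0): punch at orig (16,6); cuts so far [(16, 6)]; region rows[16,32) x cols[6,8) = 16x2
Unfold 1 (reflect across v@6): 2 holes -> [(16, 5), (16, 6)]
Unfold 2 (reflect across h@16): 4 holes -> [(15, 5), (15, 6), (16, 5), (16, 6)]
Unfold 3 (reflect across v@4): 8 holes -> [(15, 1), (15, 2), (15, 5), (15, 6), (16, 1), (16, 2), (16, 5), (16, 6)]
Holes: [(15, 1), (15, 2), (15, 5), (15, 6), (16, 1), (16, 2), (16, 5), (16, 6)]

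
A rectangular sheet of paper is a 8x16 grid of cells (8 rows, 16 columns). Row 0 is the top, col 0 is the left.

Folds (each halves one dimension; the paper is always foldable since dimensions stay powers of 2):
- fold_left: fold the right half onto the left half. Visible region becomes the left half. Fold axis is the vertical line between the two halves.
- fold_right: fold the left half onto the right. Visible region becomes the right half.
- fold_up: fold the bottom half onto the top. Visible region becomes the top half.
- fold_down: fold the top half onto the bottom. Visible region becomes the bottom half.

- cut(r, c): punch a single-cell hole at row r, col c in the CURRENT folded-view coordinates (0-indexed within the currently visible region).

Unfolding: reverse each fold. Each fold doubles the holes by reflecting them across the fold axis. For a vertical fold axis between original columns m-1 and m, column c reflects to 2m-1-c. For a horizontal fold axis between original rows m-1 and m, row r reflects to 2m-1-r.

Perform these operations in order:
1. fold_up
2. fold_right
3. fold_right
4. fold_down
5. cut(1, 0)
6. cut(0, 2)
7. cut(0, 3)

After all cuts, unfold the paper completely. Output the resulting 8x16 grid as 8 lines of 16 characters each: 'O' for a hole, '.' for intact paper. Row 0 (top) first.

Op 1 fold_up: fold axis h@4; visible region now rows[0,4) x cols[0,16) = 4x16
Op 2 fold_right: fold axis v@8; visible region now rows[0,4) x cols[8,16) = 4x8
Op 3 fold_right: fold axis v@12; visible region now rows[0,4) x cols[12,16) = 4x4
Op 4 fold_down: fold axis h@2; visible region now rows[2,4) x cols[12,16) = 2x4
Op 5 cut(1, 0): punch at orig (3,12); cuts so far [(3, 12)]; region rows[2,4) x cols[12,16) = 2x4
Op 6 cut(0, 2): punch at orig (2,14); cuts so far [(2, 14), (3, 12)]; region rows[2,4) x cols[12,16) = 2x4
Op 7 cut(0, 3): punch at orig (2,15); cuts so far [(2, 14), (2, 15), (3, 12)]; region rows[2,4) x cols[12,16) = 2x4
Unfold 1 (reflect across h@2): 6 holes -> [(0, 12), (1, 14), (1, 15), (2, 14), (2, 15), (3, 12)]
Unfold 2 (reflect across v@12): 12 holes -> [(0, 11), (0, 12), (1, 8), (1, 9), (1, 14), (1, 15), (2, 8), (2, 9), (2, 14), (2, 15), (3, 11), (3, 12)]
Unfold 3 (reflect across v@8): 24 holes -> [(0, 3), (0, 4), (0, 11), (0, 12), (1, 0), (1, 1), (1, 6), (1, 7), (1, 8), (1, 9), (1, 14), (1, 15), (2, 0), (2, 1), (2, 6), (2, 7), (2, 8), (2, 9), (2, 14), (2, 15), (3, 3), (3, 4), (3, 11), (3, 12)]
Unfold 4 (reflect across h@4): 48 holes -> [(0, 3), (0, 4), (0, 11), (0, 12), (1, 0), (1, 1), (1, 6), (1, 7), (1, 8), (1, 9), (1, 14), (1, 15), (2, 0), (2, 1), (2, 6), (2, 7), (2, 8), (2, 9), (2, 14), (2, 15), (3, 3), (3, 4), (3, 11), (3, 12), (4, 3), (4, 4), (4, 11), (4, 12), (5, 0), (5, 1), (5, 6), (5, 7), (5, 8), (5, 9), (5, 14), (5, 15), (6, 0), (6, 1), (6, 6), (6, 7), (6, 8), (6, 9), (6, 14), (6, 15), (7, 3), (7, 4), (7, 11), (7, 12)]

Answer: ...OO......OO...
OO....OOOO....OO
OO....OOOO....OO
...OO......OO...
...OO......OO...
OO....OOOO....OO
OO....OOOO....OO
...OO......OO...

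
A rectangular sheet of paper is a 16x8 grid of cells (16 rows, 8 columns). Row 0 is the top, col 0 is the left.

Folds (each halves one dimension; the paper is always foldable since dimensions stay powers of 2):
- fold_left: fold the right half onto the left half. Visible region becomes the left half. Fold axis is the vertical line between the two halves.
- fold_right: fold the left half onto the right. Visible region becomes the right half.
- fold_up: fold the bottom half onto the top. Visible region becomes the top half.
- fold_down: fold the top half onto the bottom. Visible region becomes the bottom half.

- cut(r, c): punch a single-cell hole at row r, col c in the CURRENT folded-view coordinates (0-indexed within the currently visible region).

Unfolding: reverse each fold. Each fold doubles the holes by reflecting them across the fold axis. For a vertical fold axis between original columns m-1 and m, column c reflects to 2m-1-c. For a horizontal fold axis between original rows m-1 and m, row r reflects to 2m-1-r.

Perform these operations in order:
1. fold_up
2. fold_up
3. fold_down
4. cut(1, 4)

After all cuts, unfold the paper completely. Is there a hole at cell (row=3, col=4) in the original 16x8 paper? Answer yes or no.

Op 1 fold_up: fold axis h@8; visible region now rows[0,8) x cols[0,8) = 8x8
Op 2 fold_up: fold axis h@4; visible region now rows[0,4) x cols[0,8) = 4x8
Op 3 fold_down: fold axis h@2; visible region now rows[2,4) x cols[0,8) = 2x8
Op 4 cut(1, 4): punch at orig (3,4); cuts so far [(3, 4)]; region rows[2,4) x cols[0,8) = 2x8
Unfold 1 (reflect across h@2): 2 holes -> [(0, 4), (3, 4)]
Unfold 2 (reflect across h@4): 4 holes -> [(0, 4), (3, 4), (4, 4), (7, 4)]
Unfold 3 (reflect across h@8): 8 holes -> [(0, 4), (3, 4), (4, 4), (7, 4), (8, 4), (11, 4), (12, 4), (15, 4)]
Holes: [(0, 4), (3, 4), (4, 4), (7, 4), (8, 4), (11, 4), (12, 4), (15, 4)]

Answer: yes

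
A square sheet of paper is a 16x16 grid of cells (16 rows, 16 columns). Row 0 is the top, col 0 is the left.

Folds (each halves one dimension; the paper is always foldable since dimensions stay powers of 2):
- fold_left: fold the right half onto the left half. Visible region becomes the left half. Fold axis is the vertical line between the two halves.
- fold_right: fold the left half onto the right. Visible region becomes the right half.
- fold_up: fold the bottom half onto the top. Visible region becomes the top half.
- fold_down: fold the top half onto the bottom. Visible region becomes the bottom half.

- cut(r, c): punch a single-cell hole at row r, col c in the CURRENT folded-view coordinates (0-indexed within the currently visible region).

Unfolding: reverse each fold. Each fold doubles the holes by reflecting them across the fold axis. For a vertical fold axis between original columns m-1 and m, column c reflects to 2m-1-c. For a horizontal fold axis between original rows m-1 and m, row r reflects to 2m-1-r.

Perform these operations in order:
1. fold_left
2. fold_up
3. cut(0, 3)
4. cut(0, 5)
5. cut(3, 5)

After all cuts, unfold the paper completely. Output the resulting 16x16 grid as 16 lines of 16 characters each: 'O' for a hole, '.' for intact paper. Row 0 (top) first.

Answer: ...O.O....O.O...
................
................
.....O....O.....
................
................
................
................
................
................
................
................
.....O....O.....
................
................
...O.O....O.O...

Derivation:
Op 1 fold_left: fold axis v@8; visible region now rows[0,16) x cols[0,8) = 16x8
Op 2 fold_up: fold axis h@8; visible region now rows[0,8) x cols[0,8) = 8x8
Op 3 cut(0, 3): punch at orig (0,3); cuts so far [(0, 3)]; region rows[0,8) x cols[0,8) = 8x8
Op 4 cut(0, 5): punch at orig (0,5); cuts so far [(0, 3), (0, 5)]; region rows[0,8) x cols[0,8) = 8x8
Op 5 cut(3, 5): punch at orig (3,5); cuts so far [(0, 3), (0, 5), (3, 5)]; region rows[0,8) x cols[0,8) = 8x8
Unfold 1 (reflect across h@8): 6 holes -> [(0, 3), (0, 5), (3, 5), (12, 5), (15, 3), (15, 5)]
Unfold 2 (reflect across v@8): 12 holes -> [(0, 3), (0, 5), (0, 10), (0, 12), (3, 5), (3, 10), (12, 5), (12, 10), (15, 3), (15, 5), (15, 10), (15, 12)]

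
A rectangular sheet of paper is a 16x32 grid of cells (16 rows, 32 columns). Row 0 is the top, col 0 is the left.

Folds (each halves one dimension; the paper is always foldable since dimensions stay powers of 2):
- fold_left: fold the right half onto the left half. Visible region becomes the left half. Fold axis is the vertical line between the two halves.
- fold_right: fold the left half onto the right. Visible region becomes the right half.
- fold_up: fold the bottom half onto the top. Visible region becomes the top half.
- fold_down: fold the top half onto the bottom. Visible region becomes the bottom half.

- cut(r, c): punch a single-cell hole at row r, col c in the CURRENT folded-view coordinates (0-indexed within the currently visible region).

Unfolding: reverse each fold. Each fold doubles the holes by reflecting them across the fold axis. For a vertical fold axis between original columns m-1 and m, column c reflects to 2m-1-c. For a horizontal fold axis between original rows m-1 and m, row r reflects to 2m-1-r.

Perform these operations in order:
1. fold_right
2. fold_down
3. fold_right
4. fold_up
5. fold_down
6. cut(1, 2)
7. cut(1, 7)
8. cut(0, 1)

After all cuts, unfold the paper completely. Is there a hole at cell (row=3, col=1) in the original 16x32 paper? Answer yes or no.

Op 1 fold_right: fold axis v@16; visible region now rows[0,16) x cols[16,32) = 16x16
Op 2 fold_down: fold axis h@8; visible region now rows[8,16) x cols[16,32) = 8x16
Op 3 fold_right: fold axis v@24; visible region now rows[8,16) x cols[24,32) = 8x8
Op 4 fold_up: fold axis h@12; visible region now rows[8,12) x cols[24,32) = 4x8
Op 5 fold_down: fold axis h@10; visible region now rows[10,12) x cols[24,32) = 2x8
Op 6 cut(1, 2): punch at orig (11,26); cuts so far [(11, 26)]; region rows[10,12) x cols[24,32) = 2x8
Op 7 cut(1, 7): punch at orig (11,31); cuts so far [(11, 26), (11, 31)]; region rows[10,12) x cols[24,32) = 2x8
Op 8 cut(0, 1): punch at orig (10,25); cuts so far [(10, 25), (11, 26), (11, 31)]; region rows[10,12) x cols[24,32) = 2x8
Unfold 1 (reflect across h@10): 6 holes -> [(8, 26), (8, 31), (9, 25), (10, 25), (11, 26), (11, 31)]
Unfold 2 (reflect across h@12): 12 holes -> [(8, 26), (8, 31), (9, 25), (10, 25), (11, 26), (11, 31), (12, 26), (12, 31), (13, 25), (14, 25), (15, 26), (15, 31)]
Unfold 3 (reflect across v@24): 24 holes -> [(8, 16), (8, 21), (8, 26), (8, 31), (9, 22), (9, 25), (10, 22), (10, 25), (11, 16), (11, 21), (11, 26), (11, 31), (12, 16), (12, 21), (12, 26), (12, 31), (13, 22), (13, 25), (14, 22), (14, 25), (15, 16), (15, 21), (15, 26), (15, 31)]
Unfold 4 (reflect across h@8): 48 holes -> [(0, 16), (0, 21), (0, 26), (0, 31), (1, 22), (1, 25), (2, 22), (2, 25), (3, 16), (3, 21), (3, 26), (3, 31), (4, 16), (4, 21), (4, 26), (4, 31), (5, 22), (5, 25), (6, 22), (6, 25), (7, 16), (7, 21), (7, 26), (7, 31), (8, 16), (8, 21), (8, 26), (8, 31), (9, 22), (9, 25), (10, 22), (10, 25), (11, 16), (11, 21), (11, 26), (11, 31), (12, 16), (12, 21), (12, 26), (12, 31), (13, 22), (13, 25), (14, 22), (14, 25), (15, 16), (15, 21), (15, 26), (15, 31)]
Unfold 5 (reflect across v@16): 96 holes -> [(0, 0), (0, 5), (0, 10), (0, 15), (0, 16), (0, 21), (0, 26), (0, 31), (1, 6), (1, 9), (1, 22), (1, 25), (2, 6), (2, 9), (2, 22), (2, 25), (3, 0), (3, 5), (3, 10), (3, 15), (3, 16), (3, 21), (3, 26), (3, 31), (4, 0), (4, 5), (4, 10), (4, 15), (4, 16), (4, 21), (4, 26), (4, 31), (5, 6), (5, 9), (5, 22), (5, 25), (6, 6), (6, 9), (6, 22), (6, 25), (7, 0), (7, 5), (7, 10), (7, 15), (7, 16), (7, 21), (7, 26), (7, 31), (8, 0), (8, 5), (8, 10), (8, 15), (8, 16), (8, 21), (8, 26), (8, 31), (9, 6), (9, 9), (9, 22), (9, 25), (10, 6), (10, 9), (10, 22), (10, 25), (11, 0), (11, 5), (11, 10), (11, 15), (11, 16), (11, 21), (11, 26), (11, 31), (12, 0), (12, 5), (12, 10), (12, 15), (12, 16), (12, 21), (12, 26), (12, 31), (13, 6), (13, 9), (13, 22), (13, 25), (14, 6), (14, 9), (14, 22), (14, 25), (15, 0), (15, 5), (15, 10), (15, 15), (15, 16), (15, 21), (15, 26), (15, 31)]
Holes: [(0, 0), (0, 5), (0, 10), (0, 15), (0, 16), (0, 21), (0, 26), (0, 31), (1, 6), (1, 9), (1, 22), (1, 25), (2, 6), (2, 9), (2, 22), (2, 25), (3, 0), (3, 5), (3, 10), (3, 15), (3, 16), (3, 21), (3, 26), (3, 31), (4, 0), (4, 5), (4, 10), (4, 15), (4, 16), (4, 21), (4, 26), (4, 31), (5, 6), (5, 9), (5, 22), (5, 25), (6, 6), (6, 9), (6, 22), (6, 25), (7, 0), (7, 5), (7, 10), (7, 15), (7, 16), (7, 21), (7, 26), (7, 31), (8, 0), (8, 5), (8, 10), (8, 15), (8, 16), (8, 21), (8, 26), (8, 31), (9, 6), (9, 9), (9, 22), (9, 25), (10, 6), (10, 9), (10, 22), (10, 25), (11, 0), (11, 5), (11, 10), (11, 15), (11, 16), (11, 21), (11, 26), (11, 31), (12, 0), (12, 5), (12, 10), (12, 15), (12, 16), (12, 21), (12, 26), (12, 31), (13, 6), (13, 9), (13, 22), (13, 25), (14, 6), (14, 9), (14, 22), (14, 25), (15, 0), (15, 5), (15, 10), (15, 15), (15, 16), (15, 21), (15, 26), (15, 31)]

Answer: no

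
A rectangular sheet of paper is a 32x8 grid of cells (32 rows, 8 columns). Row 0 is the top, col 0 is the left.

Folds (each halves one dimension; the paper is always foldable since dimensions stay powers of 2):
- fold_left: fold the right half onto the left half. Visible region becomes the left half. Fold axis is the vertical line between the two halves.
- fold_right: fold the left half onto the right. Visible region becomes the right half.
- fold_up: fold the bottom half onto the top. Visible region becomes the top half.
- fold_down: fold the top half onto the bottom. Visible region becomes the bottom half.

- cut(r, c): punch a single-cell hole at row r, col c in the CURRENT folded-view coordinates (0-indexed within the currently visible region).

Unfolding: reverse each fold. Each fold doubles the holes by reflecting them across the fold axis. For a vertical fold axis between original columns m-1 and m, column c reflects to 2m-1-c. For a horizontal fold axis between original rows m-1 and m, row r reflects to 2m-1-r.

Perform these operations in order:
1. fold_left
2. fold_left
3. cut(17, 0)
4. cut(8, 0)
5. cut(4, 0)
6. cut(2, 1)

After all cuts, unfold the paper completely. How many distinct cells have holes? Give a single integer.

Answer: 16

Derivation:
Op 1 fold_left: fold axis v@4; visible region now rows[0,32) x cols[0,4) = 32x4
Op 2 fold_left: fold axis v@2; visible region now rows[0,32) x cols[0,2) = 32x2
Op 3 cut(17, 0): punch at orig (17,0); cuts so far [(17, 0)]; region rows[0,32) x cols[0,2) = 32x2
Op 4 cut(8, 0): punch at orig (8,0); cuts so far [(8, 0), (17, 0)]; region rows[0,32) x cols[0,2) = 32x2
Op 5 cut(4, 0): punch at orig (4,0); cuts so far [(4, 0), (8, 0), (17, 0)]; region rows[0,32) x cols[0,2) = 32x2
Op 6 cut(2, 1): punch at orig (2,1); cuts so far [(2, 1), (4, 0), (8, 0), (17, 0)]; region rows[0,32) x cols[0,2) = 32x2
Unfold 1 (reflect across v@2): 8 holes -> [(2, 1), (2, 2), (4, 0), (4, 3), (8, 0), (8, 3), (17, 0), (17, 3)]
Unfold 2 (reflect across v@4): 16 holes -> [(2, 1), (2, 2), (2, 5), (2, 6), (4, 0), (4, 3), (4, 4), (4, 7), (8, 0), (8, 3), (8, 4), (8, 7), (17, 0), (17, 3), (17, 4), (17, 7)]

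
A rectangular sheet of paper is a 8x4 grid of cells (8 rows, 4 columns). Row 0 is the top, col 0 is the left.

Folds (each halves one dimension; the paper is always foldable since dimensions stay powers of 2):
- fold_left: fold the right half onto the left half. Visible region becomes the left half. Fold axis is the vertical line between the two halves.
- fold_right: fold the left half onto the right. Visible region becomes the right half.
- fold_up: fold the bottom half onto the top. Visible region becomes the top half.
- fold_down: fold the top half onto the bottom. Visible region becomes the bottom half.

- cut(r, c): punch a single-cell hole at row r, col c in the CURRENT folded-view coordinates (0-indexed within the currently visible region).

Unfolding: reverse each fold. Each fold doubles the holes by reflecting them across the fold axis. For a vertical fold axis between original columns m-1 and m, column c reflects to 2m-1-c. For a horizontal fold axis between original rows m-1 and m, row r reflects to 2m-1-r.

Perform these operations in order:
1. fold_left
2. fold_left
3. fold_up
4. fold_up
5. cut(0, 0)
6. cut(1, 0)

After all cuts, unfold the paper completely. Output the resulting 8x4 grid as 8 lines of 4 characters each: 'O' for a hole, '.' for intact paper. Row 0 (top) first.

Answer: OOOO
OOOO
OOOO
OOOO
OOOO
OOOO
OOOO
OOOO

Derivation:
Op 1 fold_left: fold axis v@2; visible region now rows[0,8) x cols[0,2) = 8x2
Op 2 fold_left: fold axis v@1; visible region now rows[0,8) x cols[0,1) = 8x1
Op 3 fold_up: fold axis h@4; visible region now rows[0,4) x cols[0,1) = 4x1
Op 4 fold_up: fold axis h@2; visible region now rows[0,2) x cols[0,1) = 2x1
Op 5 cut(0, 0): punch at orig (0,0); cuts so far [(0, 0)]; region rows[0,2) x cols[0,1) = 2x1
Op 6 cut(1, 0): punch at orig (1,0); cuts so far [(0, 0), (1, 0)]; region rows[0,2) x cols[0,1) = 2x1
Unfold 1 (reflect across h@2): 4 holes -> [(0, 0), (1, 0), (2, 0), (3, 0)]
Unfold 2 (reflect across h@4): 8 holes -> [(0, 0), (1, 0), (2, 0), (3, 0), (4, 0), (5, 0), (6, 0), (7, 0)]
Unfold 3 (reflect across v@1): 16 holes -> [(0, 0), (0, 1), (1, 0), (1, 1), (2, 0), (2, 1), (3, 0), (3, 1), (4, 0), (4, 1), (5, 0), (5, 1), (6, 0), (6, 1), (7, 0), (7, 1)]
Unfold 4 (reflect across v@2): 32 holes -> [(0, 0), (0, 1), (0, 2), (0, 3), (1, 0), (1, 1), (1, 2), (1, 3), (2, 0), (2, 1), (2, 2), (2, 3), (3, 0), (3, 1), (3, 2), (3, 3), (4, 0), (4, 1), (4, 2), (4, 3), (5, 0), (5, 1), (5, 2), (5, 3), (6, 0), (6, 1), (6, 2), (6, 3), (7, 0), (7, 1), (7, 2), (7, 3)]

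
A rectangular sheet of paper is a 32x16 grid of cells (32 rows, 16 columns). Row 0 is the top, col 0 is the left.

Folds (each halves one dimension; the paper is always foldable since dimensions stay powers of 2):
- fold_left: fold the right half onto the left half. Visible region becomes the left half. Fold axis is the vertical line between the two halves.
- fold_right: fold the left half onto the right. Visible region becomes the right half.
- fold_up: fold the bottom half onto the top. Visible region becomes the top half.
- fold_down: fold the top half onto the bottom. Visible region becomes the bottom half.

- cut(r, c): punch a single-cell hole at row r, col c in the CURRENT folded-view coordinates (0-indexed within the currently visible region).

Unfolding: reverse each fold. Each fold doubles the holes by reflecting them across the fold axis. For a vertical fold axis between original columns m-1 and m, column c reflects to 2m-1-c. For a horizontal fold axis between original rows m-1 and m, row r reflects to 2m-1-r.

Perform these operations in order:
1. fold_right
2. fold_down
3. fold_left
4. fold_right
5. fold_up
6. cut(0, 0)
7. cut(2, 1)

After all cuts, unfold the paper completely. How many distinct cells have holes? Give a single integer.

Op 1 fold_right: fold axis v@8; visible region now rows[0,32) x cols[8,16) = 32x8
Op 2 fold_down: fold axis h@16; visible region now rows[16,32) x cols[8,16) = 16x8
Op 3 fold_left: fold axis v@12; visible region now rows[16,32) x cols[8,12) = 16x4
Op 4 fold_right: fold axis v@10; visible region now rows[16,32) x cols[10,12) = 16x2
Op 5 fold_up: fold axis h@24; visible region now rows[16,24) x cols[10,12) = 8x2
Op 6 cut(0, 0): punch at orig (16,10); cuts so far [(16, 10)]; region rows[16,24) x cols[10,12) = 8x2
Op 7 cut(2, 1): punch at orig (18,11); cuts so far [(16, 10), (18, 11)]; region rows[16,24) x cols[10,12) = 8x2
Unfold 1 (reflect across h@24): 4 holes -> [(16, 10), (18, 11), (29, 11), (31, 10)]
Unfold 2 (reflect across v@10): 8 holes -> [(16, 9), (16, 10), (18, 8), (18, 11), (29, 8), (29, 11), (31, 9), (31, 10)]
Unfold 3 (reflect across v@12): 16 holes -> [(16, 9), (16, 10), (16, 13), (16, 14), (18, 8), (18, 11), (18, 12), (18, 15), (29, 8), (29, 11), (29, 12), (29, 15), (31, 9), (31, 10), (31, 13), (31, 14)]
Unfold 4 (reflect across h@16): 32 holes -> [(0, 9), (0, 10), (0, 13), (0, 14), (2, 8), (2, 11), (2, 12), (2, 15), (13, 8), (13, 11), (13, 12), (13, 15), (15, 9), (15, 10), (15, 13), (15, 14), (16, 9), (16, 10), (16, 13), (16, 14), (18, 8), (18, 11), (18, 12), (18, 15), (29, 8), (29, 11), (29, 12), (29, 15), (31, 9), (31, 10), (31, 13), (31, 14)]
Unfold 5 (reflect across v@8): 64 holes -> [(0, 1), (0, 2), (0, 5), (0, 6), (0, 9), (0, 10), (0, 13), (0, 14), (2, 0), (2, 3), (2, 4), (2, 7), (2, 8), (2, 11), (2, 12), (2, 15), (13, 0), (13, 3), (13, 4), (13, 7), (13, 8), (13, 11), (13, 12), (13, 15), (15, 1), (15, 2), (15, 5), (15, 6), (15, 9), (15, 10), (15, 13), (15, 14), (16, 1), (16, 2), (16, 5), (16, 6), (16, 9), (16, 10), (16, 13), (16, 14), (18, 0), (18, 3), (18, 4), (18, 7), (18, 8), (18, 11), (18, 12), (18, 15), (29, 0), (29, 3), (29, 4), (29, 7), (29, 8), (29, 11), (29, 12), (29, 15), (31, 1), (31, 2), (31, 5), (31, 6), (31, 9), (31, 10), (31, 13), (31, 14)]

Answer: 64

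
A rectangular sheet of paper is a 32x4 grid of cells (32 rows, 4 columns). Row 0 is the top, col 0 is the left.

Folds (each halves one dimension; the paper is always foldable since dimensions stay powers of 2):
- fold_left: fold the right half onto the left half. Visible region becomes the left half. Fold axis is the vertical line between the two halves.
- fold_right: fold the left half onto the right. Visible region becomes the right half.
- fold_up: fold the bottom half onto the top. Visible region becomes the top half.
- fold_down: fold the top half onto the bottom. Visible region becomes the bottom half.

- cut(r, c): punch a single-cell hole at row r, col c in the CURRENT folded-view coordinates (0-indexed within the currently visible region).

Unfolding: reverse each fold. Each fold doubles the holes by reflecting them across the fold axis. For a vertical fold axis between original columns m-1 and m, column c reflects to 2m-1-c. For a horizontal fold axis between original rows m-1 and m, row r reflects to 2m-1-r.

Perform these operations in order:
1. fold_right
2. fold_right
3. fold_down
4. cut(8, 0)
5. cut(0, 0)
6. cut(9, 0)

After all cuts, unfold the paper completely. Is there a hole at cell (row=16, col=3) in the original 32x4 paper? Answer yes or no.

Answer: yes

Derivation:
Op 1 fold_right: fold axis v@2; visible region now rows[0,32) x cols[2,4) = 32x2
Op 2 fold_right: fold axis v@3; visible region now rows[0,32) x cols[3,4) = 32x1
Op 3 fold_down: fold axis h@16; visible region now rows[16,32) x cols[3,4) = 16x1
Op 4 cut(8, 0): punch at orig (24,3); cuts so far [(24, 3)]; region rows[16,32) x cols[3,4) = 16x1
Op 5 cut(0, 0): punch at orig (16,3); cuts so far [(16, 3), (24, 3)]; region rows[16,32) x cols[3,4) = 16x1
Op 6 cut(9, 0): punch at orig (25,3); cuts so far [(16, 3), (24, 3), (25, 3)]; region rows[16,32) x cols[3,4) = 16x1
Unfold 1 (reflect across h@16): 6 holes -> [(6, 3), (7, 3), (15, 3), (16, 3), (24, 3), (25, 3)]
Unfold 2 (reflect across v@3): 12 holes -> [(6, 2), (6, 3), (7, 2), (7, 3), (15, 2), (15, 3), (16, 2), (16, 3), (24, 2), (24, 3), (25, 2), (25, 3)]
Unfold 3 (reflect across v@2): 24 holes -> [(6, 0), (6, 1), (6, 2), (6, 3), (7, 0), (7, 1), (7, 2), (7, 3), (15, 0), (15, 1), (15, 2), (15, 3), (16, 0), (16, 1), (16, 2), (16, 3), (24, 0), (24, 1), (24, 2), (24, 3), (25, 0), (25, 1), (25, 2), (25, 3)]
Holes: [(6, 0), (6, 1), (6, 2), (6, 3), (7, 0), (7, 1), (7, 2), (7, 3), (15, 0), (15, 1), (15, 2), (15, 3), (16, 0), (16, 1), (16, 2), (16, 3), (24, 0), (24, 1), (24, 2), (24, 3), (25, 0), (25, 1), (25, 2), (25, 3)]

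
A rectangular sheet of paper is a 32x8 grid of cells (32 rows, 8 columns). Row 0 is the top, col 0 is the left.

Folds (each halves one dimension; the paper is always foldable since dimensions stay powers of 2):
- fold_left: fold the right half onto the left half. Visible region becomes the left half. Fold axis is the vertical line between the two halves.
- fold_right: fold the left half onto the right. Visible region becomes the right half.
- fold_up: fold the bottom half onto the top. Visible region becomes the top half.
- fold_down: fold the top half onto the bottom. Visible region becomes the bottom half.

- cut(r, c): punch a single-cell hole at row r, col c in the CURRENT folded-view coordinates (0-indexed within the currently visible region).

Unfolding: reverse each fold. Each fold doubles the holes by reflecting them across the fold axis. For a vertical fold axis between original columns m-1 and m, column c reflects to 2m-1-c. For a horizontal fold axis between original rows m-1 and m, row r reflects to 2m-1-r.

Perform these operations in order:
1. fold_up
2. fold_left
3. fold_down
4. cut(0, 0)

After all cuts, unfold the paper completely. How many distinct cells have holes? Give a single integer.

Op 1 fold_up: fold axis h@16; visible region now rows[0,16) x cols[0,8) = 16x8
Op 2 fold_left: fold axis v@4; visible region now rows[0,16) x cols[0,4) = 16x4
Op 3 fold_down: fold axis h@8; visible region now rows[8,16) x cols[0,4) = 8x4
Op 4 cut(0, 0): punch at orig (8,0); cuts so far [(8, 0)]; region rows[8,16) x cols[0,4) = 8x4
Unfold 1 (reflect across h@8): 2 holes -> [(7, 0), (8, 0)]
Unfold 2 (reflect across v@4): 4 holes -> [(7, 0), (7, 7), (8, 0), (8, 7)]
Unfold 3 (reflect across h@16): 8 holes -> [(7, 0), (7, 7), (8, 0), (8, 7), (23, 0), (23, 7), (24, 0), (24, 7)]

Answer: 8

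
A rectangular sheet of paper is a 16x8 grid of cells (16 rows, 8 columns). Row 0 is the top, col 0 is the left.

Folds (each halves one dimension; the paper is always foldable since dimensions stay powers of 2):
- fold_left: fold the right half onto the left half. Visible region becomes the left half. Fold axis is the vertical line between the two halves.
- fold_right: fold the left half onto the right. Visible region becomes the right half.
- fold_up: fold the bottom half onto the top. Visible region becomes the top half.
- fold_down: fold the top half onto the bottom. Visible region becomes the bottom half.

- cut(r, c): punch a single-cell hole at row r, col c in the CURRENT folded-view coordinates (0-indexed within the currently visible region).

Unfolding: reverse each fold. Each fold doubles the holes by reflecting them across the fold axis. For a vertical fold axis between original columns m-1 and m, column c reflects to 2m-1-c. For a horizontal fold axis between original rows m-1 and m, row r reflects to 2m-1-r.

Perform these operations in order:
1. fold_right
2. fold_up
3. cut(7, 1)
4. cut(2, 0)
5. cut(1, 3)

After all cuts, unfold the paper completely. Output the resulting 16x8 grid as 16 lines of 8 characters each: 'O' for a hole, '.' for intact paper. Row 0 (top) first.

Answer: ........
O......O
...OO...
........
........
........
........
..O..O..
..O..O..
........
........
........
........
...OO...
O......O
........

Derivation:
Op 1 fold_right: fold axis v@4; visible region now rows[0,16) x cols[4,8) = 16x4
Op 2 fold_up: fold axis h@8; visible region now rows[0,8) x cols[4,8) = 8x4
Op 3 cut(7, 1): punch at orig (7,5); cuts so far [(7, 5)]; region rows[0,8) x cols[4,8) = 8x4
Op 4 cut(2, 0): punch at orig (2,4); cuts so far [(2, 4), (7, 5)]; region rows[0,8) x cols[4,8) = 8x4
Op 5 cut(1, 3): punch at orig (1,7); cuts so far [(1, 7), (2, 4), (7, 5)]; region rows[0,8) x cols[4,8) = 8x4
Unfold 1 (reflect across h@8): 6 holes -> [(1, 7), (2, 4), (7, 5), (8, 5), (13, 4), (14, 7)]
Unfold 2 (reflect across v@4): 12 holes -> [(1, 0), (1, 7), (2, 3), (2, 4), (7, 2), (7, 5), (8, 2), (8, 5), (13, 3), (13, 4), (14, 0), (14, 7)]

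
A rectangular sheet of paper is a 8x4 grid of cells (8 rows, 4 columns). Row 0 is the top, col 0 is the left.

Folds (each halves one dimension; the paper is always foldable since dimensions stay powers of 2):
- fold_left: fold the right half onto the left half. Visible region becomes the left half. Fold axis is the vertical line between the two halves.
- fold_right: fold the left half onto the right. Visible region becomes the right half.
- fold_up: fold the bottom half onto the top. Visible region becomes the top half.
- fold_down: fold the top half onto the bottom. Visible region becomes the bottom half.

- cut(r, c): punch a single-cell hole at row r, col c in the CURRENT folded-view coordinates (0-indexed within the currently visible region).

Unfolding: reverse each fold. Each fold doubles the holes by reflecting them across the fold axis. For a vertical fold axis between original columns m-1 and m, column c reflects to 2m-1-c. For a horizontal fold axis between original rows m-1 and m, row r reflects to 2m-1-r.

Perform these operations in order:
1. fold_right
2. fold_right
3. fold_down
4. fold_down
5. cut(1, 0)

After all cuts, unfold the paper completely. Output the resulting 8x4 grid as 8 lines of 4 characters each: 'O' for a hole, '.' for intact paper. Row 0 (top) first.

Op 1 fold_right: fold axis v@2; visible region now rows[0,8) x cols[2,4) = 8x2
Op 2 fold_right: fold axis v@3; visible region now rows[0,8) x cols[3,4) = 8x1
Op 3 fold_down: fold axis h@4; visible region now rows[4,8) x cols[3,4) = 4x1
Op 4 fold_down: fold axis h@6; visible region now rows[6,8) x cols[3,4) = 2x1
Op 5 cut(1, 0): punch at orig (7,3); cuts so far [(7, 3)]; region rows[6,8) x cols[3,4) = 2x1
Unfold 1 (reflect across h@6): 2 holes -> [(4, 3), (7, 3)]
Unfold 2 (reflect across h@4): 4 holes -> [(0, 3), (3, 3), (4, 3), (7, 3)]
Unfold 3 (reflect across v@3): 8 holes -> [(0, 2), (0, 3), (3, 2), (3, 3), (4, 2), (4, 3), (7, 2), (7, 3)]
Unfold 4 (reflect across v@2): 16 holes -> [(0, 0), (0, 1), (0, 2), (0, 3), (3, 0), (3, 1), (3, 2), (3, 3), (4, 0), (4, 1), (4, 2), (4, 3), (7, 0), (7, 1), (7, 2), (7, 3)]

Answer: OOOO
....
....
OOOO
OOOO
....
....
OOOO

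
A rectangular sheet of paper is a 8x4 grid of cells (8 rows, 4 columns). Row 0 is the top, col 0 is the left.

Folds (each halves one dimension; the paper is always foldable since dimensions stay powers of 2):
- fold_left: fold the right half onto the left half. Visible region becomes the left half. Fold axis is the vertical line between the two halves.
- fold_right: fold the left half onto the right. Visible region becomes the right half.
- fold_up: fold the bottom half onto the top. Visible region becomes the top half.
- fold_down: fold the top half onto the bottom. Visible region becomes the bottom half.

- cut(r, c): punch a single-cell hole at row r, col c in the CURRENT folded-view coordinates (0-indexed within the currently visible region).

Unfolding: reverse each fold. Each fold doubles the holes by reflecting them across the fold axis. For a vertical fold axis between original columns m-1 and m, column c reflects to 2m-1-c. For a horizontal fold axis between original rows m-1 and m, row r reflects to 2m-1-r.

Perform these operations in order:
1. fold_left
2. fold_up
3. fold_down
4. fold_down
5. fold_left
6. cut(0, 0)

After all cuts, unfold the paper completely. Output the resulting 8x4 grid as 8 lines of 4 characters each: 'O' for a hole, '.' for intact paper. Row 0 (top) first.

Op 1 fold_left: fold axis v@2; visible region now rows[0,8) x cols[0,2) = 8x2
Op 2 fold_up: fold axis h@4; visible region now rows[0,4) x cols[0,2) = 4x2
Op 3 fold_down: fold axis h@2; visible region now rows[2,4) x cols[0,2) = 2x2
Op 4 fold_down: fold axis h@3; visible region now rows[3,4) x cols[0,2) = 1x2
Op 5 fold_left: fold axis v@1; visible region now rows[3,4) x cols[0,1) = 1x1
Op 6 cut(0, 0): punch at orig (3,0); cuts so far [(3, 0)]; region rows[3,4) x cols[0,1) = 1x1
Unfold 1 (reflect across v@1): 2 holes -> [(3, 0), (3, 1)]
Unfold 2 (reflect across h@3): 4 holes -> [(2, 0), (2, 1), (3, 0), (3, 1)]
Unfold 3 (reflect across h@2): 8 holes -> [(0, 0), (0, 1), (1, 0), (1, 1), (2, 0), (2, 1), (3, 0), (3, 1)]
Unfold 4 (reflect across h@4): 16 holes -> [(0, 0), (0, 1), (1, 0), (1, 1), (2, 0), (2, 1), (3, 0), (3, 1), (4, 0), (4, 1), (5, 0), (5, 1), (6, 0), (6, 1), (7, 0), (7, 1)]
Unfold 5 (reflect across v@2): 32 holes -> [(0, 0), (0, 1), (0, 2), (0, 3), (1, 0), (1, 1), (1, 2), (1, 3), (2, 0), (2, 1), (2, 2), (2, 3), (3, 0), (3, 1), (3, 2), (3, 3), (4, 0), (4, 1), (4, 2), (4, 3), (5, 0), (5, 1), (5, 2), (5, 3), (6, 0), (6, 1), (6, 2), (6, 3), (7, 0), (7, 1), (7, 2), (7, 3)]

Answer: OOOO
OOOO
OOOO
OOOO
OOOO
OOOO
OOOO
OOOO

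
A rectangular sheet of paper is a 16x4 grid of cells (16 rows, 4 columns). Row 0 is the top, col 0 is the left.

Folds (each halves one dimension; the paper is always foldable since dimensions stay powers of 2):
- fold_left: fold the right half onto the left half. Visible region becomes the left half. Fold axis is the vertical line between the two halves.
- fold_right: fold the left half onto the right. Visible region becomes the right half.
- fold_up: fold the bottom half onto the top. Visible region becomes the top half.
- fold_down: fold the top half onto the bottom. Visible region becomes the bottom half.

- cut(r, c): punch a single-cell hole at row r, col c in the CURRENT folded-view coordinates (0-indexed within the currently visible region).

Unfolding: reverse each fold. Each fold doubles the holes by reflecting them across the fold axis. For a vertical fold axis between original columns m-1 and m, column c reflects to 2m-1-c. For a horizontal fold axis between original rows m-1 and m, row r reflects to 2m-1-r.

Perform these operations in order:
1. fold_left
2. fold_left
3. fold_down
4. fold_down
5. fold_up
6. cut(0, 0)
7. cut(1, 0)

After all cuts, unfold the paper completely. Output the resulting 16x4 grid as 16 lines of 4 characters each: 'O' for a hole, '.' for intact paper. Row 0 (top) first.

Op 1 fold_left: fold axis v@2; visible region now rows[0,16) x cols[0,2) = 16x2
Op 2 fold_left: fold axis v@1; visible region now rows[0,16) x cols[0,1) = 16x1
Op 3 fold_down: fold axis h@8; visible region now rows[8,16) x cols[0,1) = 8x1
Op 4 fold_down: fold axis h@12; visible region now rows[12,16) x cols[0,1) = 4x1
Op 5 fold_up: fold axis h@14; visible region now rows[12,14) x cols[0,1) = 2x1
Op 6 cut(0, 0): punch at orig (12,0); cuts so far [(12, 0)]; region rows[12,14) x cols[0,1) = 2x1
Op 7 cut(1, 0): punch at orig (13,0); cuts so far [(12, 0), (13, 0)]; region rows[12,14) x cols[0,1) = 2x1
Unfold 1 (reflect across h@14): 4 holes -> [(12, 0), (13, 0), (14, 0), (15, 0)]
Unfold 2 (reflect across h@12): 8 holes -> [(8, 0), (9, 0), (10, 0), (11, 0), (12, 0), (13, 0), (14, 0), (15, 0)]
Unfold 3 (reflect across h@8): 16 holes -> [(0, 0), (1, 0), (2, 0), (3, 0), (4, 0), (5, 0), (6, 0), (7, 0), (8, 0), (9, 0), (10, 0), (11, 0), (12, 0), (13, 0), (14, 0), (15, 0)]
Unfold 4 (reflect across v@1): 32 holes -> [(0, 0), (0, 1), (1, 0), (1, 1), (2, 0), (2, 1), (3, 0), (3, 1), (4, 0), (4, 1), (5, 0), (5, 1), (6, 0), (6, 1), (7, 0), (7, 1), (8, 0), (8, 1), (9, 0), (9, 1), (10, 0), (10, 1), (11, 0), (11, 1), (12, 0), (12, 1), (13, 0), (13, 1), (14, 0), (14, 1), (15, 0), (15, 1)]
Unfold 5 (reflect across v@2): 64 holes -> [(0, 0), (0, 1), (0, 2), (0, 3), (1, 0), (1, 1), (1, 2), (1, 3), (2, 0), (2, 1), (2, 2), (2, 3), (3, 0), (3, 1), (3, 2), (3, 3), (4, 0), (4, 1), (4, 2), (4, 3), (5, 0), (5, 1), (5, 2), (5, 3), (6, 0), (6, 1), (6, 2), (6, 3), (7, 0), (7, 1), (7, 2), (7, 3), (8, 0), (8, 1), (8, 2), (8, 3), (9, 0), (9, 1), (9, 2), (9, 3), (10, 0), (10, 1), (10, 2), (10, 3), (11, 0), (11, 1), (11, 2), (11, 3), (12, 0), (12, 1), (12, 2), (12, 3), (13, 0), (13, 1), (13, 2), (13, 3), (14, 0), (14, 1), (14, 2), (14, 3), (15, 0), (15, 1), (15, 2), (15, 3)]

Answer: OOOO
OOOO
OOOO
OOOO
OOOO
OOOO
OOOO
OOOO
OOOO
OOOO
OOOO
OOOO
OOOO
OOOO
OOOO
OOOO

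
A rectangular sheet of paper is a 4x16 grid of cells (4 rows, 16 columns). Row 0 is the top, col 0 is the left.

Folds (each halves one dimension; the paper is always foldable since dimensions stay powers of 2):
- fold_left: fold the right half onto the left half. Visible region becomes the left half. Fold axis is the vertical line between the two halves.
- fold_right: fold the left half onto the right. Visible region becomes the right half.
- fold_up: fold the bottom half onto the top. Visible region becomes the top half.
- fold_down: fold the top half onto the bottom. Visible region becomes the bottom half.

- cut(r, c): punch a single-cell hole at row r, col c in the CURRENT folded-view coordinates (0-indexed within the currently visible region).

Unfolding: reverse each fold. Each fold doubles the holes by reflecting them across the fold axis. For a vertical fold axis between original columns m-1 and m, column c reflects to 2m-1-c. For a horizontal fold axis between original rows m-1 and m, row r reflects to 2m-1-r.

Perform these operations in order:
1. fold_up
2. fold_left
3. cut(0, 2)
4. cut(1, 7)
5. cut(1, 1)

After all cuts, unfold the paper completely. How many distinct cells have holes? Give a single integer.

Answer: 12

Derivation:
Op 1 fold_up: fold axis h@2; visible region now rows[0,2) x cols[0,16) = 2x16
Op 2 fold_left: fold axis v@8; visible region now rows[0,2) x cols[0,8) = 2x8
Op 3 cut(0, 2): punch at orig (0,2); cuts so far [(0, 2)]; region rows[0,2) x cols[0,8) = 2x8
Op 4 cut(1, 7): punch at orig (1,7); cuts so far [(0, 2), (1, 7)]; region rows[0,2) x cols[0,8) = 2x8
Op 5 cut(1, 1): punch at orig (1,1); cuts so far [(0, 2), (1, 1), (1, 7)]; region rows[0,2) x cols[0,8) = 2x8
Unfold 1 (reflect across v@8): 6 holes -> [(0, 2), (0, 13), (1, 1), (1, 7), (1, 8), (1, 14)]
Unfold 2 (reflect across h@2): 12 holes -> [(0, 2), (0, 13), (1, 1), (1, 7), (1, 8), (1, 14), (2, 1), (2, 7), (2, 8), (2, 14), (3, 2), (3, 13)]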